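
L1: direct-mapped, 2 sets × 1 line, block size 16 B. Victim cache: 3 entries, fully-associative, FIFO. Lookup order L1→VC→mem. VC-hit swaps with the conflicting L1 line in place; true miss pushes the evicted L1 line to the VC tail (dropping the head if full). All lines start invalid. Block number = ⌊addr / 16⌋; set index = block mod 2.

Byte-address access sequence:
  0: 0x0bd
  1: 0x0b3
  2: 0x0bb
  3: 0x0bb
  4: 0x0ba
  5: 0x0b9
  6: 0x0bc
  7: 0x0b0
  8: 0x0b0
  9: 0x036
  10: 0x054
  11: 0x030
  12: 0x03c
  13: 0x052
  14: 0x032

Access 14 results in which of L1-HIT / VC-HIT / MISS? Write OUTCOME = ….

  [0] addr=0xbd blk=11 s=1: MISS | VC []
  [1] addr=0xb3 blk=11 s=1: L1-HIT | VC []
  [2] addr=0xbb blk=11 s=1: L1-HIT | VC []
  [3] addr=0xbb blk=11 s=1: L1-HIT | VC []
  [4] addr=0xba blk=11 s=1: L1-HIT | VC []
  [5] addr=0xb9 blk=11 s=1: L1-HIT | VC []
  [6] addr=0xbc blk=11 s=1: L1-HIT | VC []
  [7] addr=0xb0 blk=11 s=1: L1-HIT | VC []
  [8] addr=0xb0 blk=11 s=1: L1-HIT | VC []
  [9] addr=0x36 blk=3 s=1: MISS | VC [11]
  [10] addr=0x54 blk=5 s=1: MISS | VC [11, 3]
  [11] addr=0x30 blk=3 s=1: VC-HIT | VC [11, 5]
  [12] addr=0x3c blk=3 s=1: L1-HIT | VC [11, 5]
  [13] addr=0x52 blk=5 s=1: VC-HIT | VC [11, 3]
  [14] addr=0x32 blk=3 s=1: VC-HIT | VC [11, 5]

OUTCOME = VC-HIT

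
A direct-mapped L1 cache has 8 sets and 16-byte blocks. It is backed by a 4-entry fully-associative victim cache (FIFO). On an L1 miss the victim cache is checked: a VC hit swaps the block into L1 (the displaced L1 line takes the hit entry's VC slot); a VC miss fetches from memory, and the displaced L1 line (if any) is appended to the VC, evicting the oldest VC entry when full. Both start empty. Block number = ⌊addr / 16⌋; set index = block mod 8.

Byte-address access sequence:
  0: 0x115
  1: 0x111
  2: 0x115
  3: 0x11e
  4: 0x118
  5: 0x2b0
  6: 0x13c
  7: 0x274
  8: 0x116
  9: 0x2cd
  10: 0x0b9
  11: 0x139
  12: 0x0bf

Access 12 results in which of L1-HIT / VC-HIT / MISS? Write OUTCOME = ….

#0 0x115→b17/s1 MISS; vc=[]
#1 0x111→b17/s1 L1-HIT; vc=[]
#2 0x115→b17/s1 L1-HIT; vc=[]
#3 0x11e→b17/s1 L1-HIT; vc=[]
#4 0x118→b17/s1 L1-HIT; vc=[]
#5 0x2b0→b43/s3 MISS; vc=[]
#6 0x13c→b19/s3 MISS; vc=[43]
#7 0x274→b39/s7 MISS; vc=[43]
#8 0x116→b17/s1 L1-HIT; vc=[43]
#9 0x2cd→b44/s4 MISS; vc=[43]
#10 0xb9→b11/s3 MISS; vc=[43,19]
#11 0x139→b19/s3 VC-HIT; vc=[43,11]
#12 0xbf→b11/s3 VC-HIT; vc=[43,19]

OUTCOME = VC-HIT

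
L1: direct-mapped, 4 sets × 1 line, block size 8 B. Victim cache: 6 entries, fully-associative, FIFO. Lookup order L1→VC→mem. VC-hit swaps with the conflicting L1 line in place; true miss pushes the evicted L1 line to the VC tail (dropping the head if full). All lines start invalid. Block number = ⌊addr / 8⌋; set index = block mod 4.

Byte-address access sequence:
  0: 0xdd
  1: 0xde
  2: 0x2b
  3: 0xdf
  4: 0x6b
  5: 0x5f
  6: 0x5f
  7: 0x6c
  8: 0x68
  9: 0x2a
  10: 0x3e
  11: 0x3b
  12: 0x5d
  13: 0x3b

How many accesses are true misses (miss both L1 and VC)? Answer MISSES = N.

MISSES = 5

  [0] addr=0xdd blk=27 s=3: MISS | VC []
  [1] addr=0xde blk=27 s=3: L1-HIT | VC []
  [2] addr=0x2b blk=5 s=1: MISS | VC []
  [3] addr=0xdf blk=27 s=3: L1-HIT | VC []
  [4] addr=0x6b blk=13 s=1: MISS | VC [5]
  [5] addr=0x5f blk=11 s=3: MISS | VC [5, 27]
  [6] addr=0x5f blk=11 s=3: L1-HIT | VC [5, 27]
  [7] addr=0x6c blk=13 s=1: L1-HIT | VC [5, 27]
  [8] addr=0x68 blk=13 s=1: L1-HIT | VC [5, 27]
  [9] addr=0x2a blk=5 s=1: VC-HIT | VC [13, 27]
  [10] addr=0x3e blk=7 s=3: MISS | VC [13, 27, 11]
  [11] addr=0x3b blk=7 s=3: L1-HIT | VC [13, 27, 11]
  [12] addr=0x5d blk=11 s=3: VC-HIT | VC [13, 27, 7]
  [13] addr=0x3b blk=7 s=3: VC-HIT | VC [13, 27, 11]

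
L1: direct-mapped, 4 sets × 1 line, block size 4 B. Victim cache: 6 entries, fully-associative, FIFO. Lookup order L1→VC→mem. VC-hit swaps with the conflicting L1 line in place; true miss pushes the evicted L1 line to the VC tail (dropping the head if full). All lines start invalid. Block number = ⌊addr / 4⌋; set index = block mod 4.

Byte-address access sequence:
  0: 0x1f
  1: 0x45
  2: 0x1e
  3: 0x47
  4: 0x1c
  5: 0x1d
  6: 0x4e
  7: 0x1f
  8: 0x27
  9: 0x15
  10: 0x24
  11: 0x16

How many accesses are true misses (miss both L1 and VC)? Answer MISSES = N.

MISSES = 5

0: 0x1f (blk 7, set 3) → MISS  vc=[]
1: 0x45 (blk 17, set 1) → MISS  vc=[]
2: 0x1e (blk 7, set 3) → L1-HIT  vc=[]
3: 0x47 (blk 17, set 1) → L1-HIT  vc=[]
4: 0x1c (blk 7, set 3) → L1-HIT  vc=[]
5: 0x1d (blk 7, set 3) → L1-HIT  vc=[]
6: 0x4e (blk 19, set 3) → MISS  vc=[7]
7: 0x1f (blk 7, set 3) → VC-HIT  vc=[19]
8: 0x27 (blk 9, set 1) → MISS  vc=[19, 17]
9: 0x15 (blk 5, set 1) → MISS  vc=[19, 17, 9]
10: 0x24 (blk 9, set 1) → VC-HIT  vc=[19, 17, 5]
11: 0x16 (blk 5, set 1) → VC-HIT  vc=[19, 17, 9]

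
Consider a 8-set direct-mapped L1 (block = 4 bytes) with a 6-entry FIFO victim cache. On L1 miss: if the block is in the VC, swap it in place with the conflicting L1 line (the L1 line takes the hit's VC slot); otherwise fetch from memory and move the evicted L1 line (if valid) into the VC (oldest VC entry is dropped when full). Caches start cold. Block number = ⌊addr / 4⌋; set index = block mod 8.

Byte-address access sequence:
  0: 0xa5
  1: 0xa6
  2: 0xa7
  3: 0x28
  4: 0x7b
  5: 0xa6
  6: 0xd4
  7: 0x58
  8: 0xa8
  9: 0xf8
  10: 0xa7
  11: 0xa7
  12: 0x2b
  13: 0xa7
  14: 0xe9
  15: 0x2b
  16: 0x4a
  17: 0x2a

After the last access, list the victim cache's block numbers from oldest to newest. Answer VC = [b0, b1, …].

VC = [30, 42, 22, 58, 18]

  [0] addr=0xa5 blk=41 s=1: MISS | VC []
  [1] addr=0xa6 blk=41 s=1: L1-HIT | VC []
  [2] addr=0xa7 blk=41 s=1: L1-HIT | VC []
  [3] addr=0x28 blk=10 s=2: MISS | VC []
  [4] addr=0x7b blk=30 s=6: MISS | VC []
  [5] addr=0xa6 blk=41 s=1: L1-HIT | VC []
  [6] addr=0xd4 blk=53 s=5: MISS | VC []
  [7] addr=0x58 blk=22 s=6: MISS | VC [30]
  [8] addr=0xa8 blk=42 s=2: MISS | VC [30, 10]
  [9] addr=0xf8 blk=62 s=6: MISS | VC [30, 10, 22]
  [10] addr=0xa7 blk=41 s=1: L1-HIT | VC [30, 10, 22]
  [11] addr=0xa7 blk=41 s=1: L1-HIT | VC [30, 10, 22]
  [12] addr=0x2b blk=10 s=2: VC-HIT | VC [30, 42, 22]
  [13] addr=0xa7 blk=41 s=1: L1-HIT | VC [30, 42, 22]
  [14] addr=0xe9 blk=58 s=2: MISS | VC [30, 42, 22, 10]
  [15] addr=0x2b blk=10 s=2: VC-HIT | VC [30, 42, 22, 58]
  [16] addr=0x4a blk=18 s=2: MISS | VC [30, 42, 22, 58, 10]
  [17] addr=0x2a blk=10 s=2: VC-HIT | VC [30, 42, 22, 58, 18]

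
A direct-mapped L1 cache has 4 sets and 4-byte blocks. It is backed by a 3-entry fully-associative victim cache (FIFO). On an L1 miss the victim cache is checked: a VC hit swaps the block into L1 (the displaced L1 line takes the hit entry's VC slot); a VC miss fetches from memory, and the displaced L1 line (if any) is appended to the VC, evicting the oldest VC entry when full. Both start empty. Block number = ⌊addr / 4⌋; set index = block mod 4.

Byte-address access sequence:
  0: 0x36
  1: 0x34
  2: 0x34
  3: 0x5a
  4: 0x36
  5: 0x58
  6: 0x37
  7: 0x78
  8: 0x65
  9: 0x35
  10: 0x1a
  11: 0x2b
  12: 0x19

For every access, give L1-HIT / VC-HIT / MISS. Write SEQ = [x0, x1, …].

0: 0x36 (blk 13, set 1) → MISS  vc=[]
1: 0x34 (blk 13, set 1) → L1-HIT  vc=[]
2: 0x34 (blk 13, set 1) → L1-HIT  vc=[]
3: 0x5a (blk 22, set 2) → MISS  vc=[]
4: 0x36 (blk 13, set 1) → L1-HIT  vc=[]
5: 0x58 (blk 22, set 2) → L1-HIT  vc=[]
6: 0x37 (blk 13, set 1) → L1-HIT  vc=[]
7: 0x78 (blk 30, set 2) → MISS  vc=[22]
8: 0x65 (blk 25, set 1) → MISS  vc=[22, 13]
9: 0x35 (blk 13, set 1) → VC-HIT  vc=[22, 25]
10: 0x1a (blk 6, set 2) → MISS  vc=[22, 25, 30]
11: 0x2b (blk 10, set 2) → MISS  vc=[25, 30, 6]
12: 0x19 (blk 6, set 2) → VC-HIT  vc=[25, 30, 10]

SEQ = [MISS, L1-HIT, L1-HIT, MISS, L1-HIT, L1-HIT, L1-HIT, MISS, MISS, VC-HIT, MISS, MISS, VC-HIT]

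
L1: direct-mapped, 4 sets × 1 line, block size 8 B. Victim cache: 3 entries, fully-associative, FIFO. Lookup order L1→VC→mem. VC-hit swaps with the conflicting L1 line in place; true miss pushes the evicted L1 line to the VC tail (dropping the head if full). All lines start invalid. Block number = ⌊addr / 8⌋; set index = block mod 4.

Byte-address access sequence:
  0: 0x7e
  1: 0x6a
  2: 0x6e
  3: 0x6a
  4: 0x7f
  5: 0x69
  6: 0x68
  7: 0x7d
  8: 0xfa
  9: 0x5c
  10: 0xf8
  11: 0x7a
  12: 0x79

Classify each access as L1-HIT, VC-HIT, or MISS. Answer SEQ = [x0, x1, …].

  [0] addr=0x7e blk=15 s=3: MISS | VC []
  [1] addr=0x6a blk=13 s=1: MISS | VC []
  [2] addr=0x6e blk=13 s=1: L1-HIT | VC []
  [3] addr=0x6a blk=13 s=1: L1-HIT | VC []
  [4] addr=0x7f blk=15 s=3: L1-HIT | VC []
  [5] addr=0x69 blk=13 s=1: L1-HIT | VC []
  [6] addr=0x68 blk=13 s=1: L1-HIT | VC []
  [7] addr=0x7d blk=15 s=3: L1-HIT | VC []
  [8] addr=0xfa blk=31 s=3: MISS | VC [15]
  [9] addr=0x5c blk=11 s=3: MISS | VC [15, 31]
  [10] addr=0xf8 blk=31 s=3: VC-HIT | VC [15, 11]
  [11] addr=0x7a blk=15 s=3: VC-HIT | VC [31, 11]
  [12] addr=0x79 blk=15 s=3: L1-HIT | VC [31, 11]

SEQ = [MISS, MISS, L1-HIT, L1-HIT, L1-HIT, L1-HIT, L1-HIT, L1-HIT, MISS, MISS, VC-HIT, VC-HIT, L1-HIT]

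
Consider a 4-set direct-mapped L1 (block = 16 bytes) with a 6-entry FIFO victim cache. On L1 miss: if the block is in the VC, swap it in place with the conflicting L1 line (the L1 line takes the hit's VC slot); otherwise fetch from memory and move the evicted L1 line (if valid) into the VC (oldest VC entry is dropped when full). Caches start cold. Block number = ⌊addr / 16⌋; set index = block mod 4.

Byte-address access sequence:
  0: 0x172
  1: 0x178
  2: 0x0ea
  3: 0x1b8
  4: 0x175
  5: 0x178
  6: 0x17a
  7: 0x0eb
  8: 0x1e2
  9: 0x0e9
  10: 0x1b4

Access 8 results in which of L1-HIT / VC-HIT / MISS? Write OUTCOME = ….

  [0] addr=0x172 blk=23 s=3: MISS | VC []
  [1] addr=0x178 blk=23 s=3: L1-HIT | VC []
  [2] addr=0xea blk=14 s=2: MISS | VC []
  [3] addr=0x1b8 blk=27 s=3: MISS | VC [23]
  [4] addr=0x175 blk=23 s=3: VC-HIT | VC [27]
  [5] addr=0x178 blk=23 s=3: L1-HIT | VC [27]
  [6] addr=0x17a blk=23 s=3: L1-HIT | VC [27]
  [7] addr=0xeb blk=14 s=2: L1-HIT | VC [27]
  [8] addr=0x1e2 blk=30 s=2: MISS | VC [27, 14]
  [9] addr=0xe9 blk=14 s=2: VC-HIT | VC [27, 30]
  [10] addr=0x1b4 blk=27 s=3: VC-HIT | VC [23, 30]

OUTCOME = MISS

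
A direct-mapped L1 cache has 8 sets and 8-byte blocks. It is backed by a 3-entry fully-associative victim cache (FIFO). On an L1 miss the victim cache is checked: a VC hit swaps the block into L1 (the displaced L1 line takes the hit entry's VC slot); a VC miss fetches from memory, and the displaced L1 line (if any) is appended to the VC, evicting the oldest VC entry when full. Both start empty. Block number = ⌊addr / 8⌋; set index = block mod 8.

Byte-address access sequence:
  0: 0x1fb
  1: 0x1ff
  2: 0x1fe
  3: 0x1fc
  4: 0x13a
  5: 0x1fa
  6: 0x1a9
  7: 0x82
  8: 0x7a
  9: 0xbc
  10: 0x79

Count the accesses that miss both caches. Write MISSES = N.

#0 0x1fb→b63/s7 MISS; vc=[]
#1 0x1ff→b63/s7 L1-HIT; vc=[]
#2 0x1fe→b63/s7 L1-HIT; vc=[]
#3 0x1fc→b63/s7 L1-HIT; vc=[]
#4 0x13a→b39/s7 MISS; vc=[63]
#5 0x1fa→b63/s7 VC-HIT; vc=[39]
#6 0x1a9→b53/s5 MISS; vc=[39]
#7 0x82→b16/s0 MISS; vc=[39]
#8 0x7a→b15/s7 MISS; vc=[39,63]
#9 0xbc→b23/s7 MISS; vc=[39,63,15]
#10 0x79→b15/s7 VC-HIT; vc=[39,63,23]

MISSES = 6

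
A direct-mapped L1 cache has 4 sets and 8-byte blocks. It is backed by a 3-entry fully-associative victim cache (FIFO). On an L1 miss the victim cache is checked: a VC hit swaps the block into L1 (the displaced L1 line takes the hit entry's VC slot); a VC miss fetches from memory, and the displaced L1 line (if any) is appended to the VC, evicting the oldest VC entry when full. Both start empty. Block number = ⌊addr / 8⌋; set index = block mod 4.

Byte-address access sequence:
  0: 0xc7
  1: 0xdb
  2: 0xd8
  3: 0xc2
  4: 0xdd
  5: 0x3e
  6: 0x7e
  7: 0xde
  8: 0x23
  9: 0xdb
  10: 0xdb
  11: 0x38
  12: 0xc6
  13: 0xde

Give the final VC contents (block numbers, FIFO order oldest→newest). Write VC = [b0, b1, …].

VC = [15, 7, 4]

  [0] addr=0xc7 blk=24 s=0: MISS | VC []
  [1] addr=0xdb blk=27 s=3: MISS | VC []
  [2] addr=0xd8 blk=27 s=3: L1-HIT | VC []
  [3] addr=0xc2 blk=24 s=0: L1-HIT | VC []
  [4] addr=0xdd blk=27 s=3: L1-HIT | VC []
  [5] addr=0x3e blk=7 s=3: MISS | VC [27]
  [6] addr=0x7e blk=15 s=3: MISS | VC [27, 7]
  [7] addr=0xde blk=27 s=3: VC-HIT | VC [15, 7]
  [8] addr=0x23 blk=4 s=0: MISS | VC [15, 7, 24]
  [9] addr=0xdb blk=27 s=3: L1-HIT | VC [15, 7, 24]
  [10] addr=0xdb blk=27 s=3: L1-HIT | VC [15, 7, 24]
  [11] addr=0x38 blk=7 s=3: VC-HIT | VC [15, 27, 24]
  [12] addr=0xc6 blk=24 s=0: VC-HIT | VC [15, 27, 4]
  [13] addr=0xde blk=27 s=3: VC-HIT | VC [15, 7, 4]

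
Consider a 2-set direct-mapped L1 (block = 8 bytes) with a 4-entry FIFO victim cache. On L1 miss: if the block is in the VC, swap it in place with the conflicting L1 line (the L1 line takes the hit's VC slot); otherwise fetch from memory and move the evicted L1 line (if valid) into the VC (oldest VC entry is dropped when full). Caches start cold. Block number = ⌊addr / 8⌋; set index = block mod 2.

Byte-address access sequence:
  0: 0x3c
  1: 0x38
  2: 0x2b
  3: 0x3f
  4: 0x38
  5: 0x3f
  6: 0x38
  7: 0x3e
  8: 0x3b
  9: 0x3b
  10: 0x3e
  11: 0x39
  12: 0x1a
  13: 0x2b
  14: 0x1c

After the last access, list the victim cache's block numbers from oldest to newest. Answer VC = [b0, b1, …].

  [0] addr=0x3c blk=7 s=1: MISS | VC []
  [1] addr=0x38 blk=7 s=1: L1-HIT | VC []
  [2] addr=0x2b blk=5 s=1: MISS | VC [7]
  [3] addr=0x3f blk=7 s=1: VC-HIT | VC [5]
  [4] addr=0x38 blk=7 s=1: L1-HIT | VC [5]
  [5] addr=0x3f blk=7 s=1: L1-HIT | VC [5]
  [6] addr=0x38 blk=7 s=1: L1-HIT | VC [5]
  [7] addr=0x3e blk=7 s=1: L1-HIT | VC [5]
  [8] addr=0x3b blk=7 s=1: L1-HIT | VC [5]
  [9] addr=0x3b blk=7 s=1: L1-HIT | VC [5]
  [10] addr=0x3e blk=7 s=1: L1-HIT | VC [5]
  [11] addr=0x39 blk=7 s=1: L1-HIT | VC [5]
  [12] addr=0x1a blk=3 s=1: MISS | VC [5, 7]
  [13] addr=0x2b blk=5 s=1: VC-HIT | VC [3, 7]
  [14] addr=0x1c blk=3 s=1: VC-HIT | VC [5, 7]

VC = [5, 7]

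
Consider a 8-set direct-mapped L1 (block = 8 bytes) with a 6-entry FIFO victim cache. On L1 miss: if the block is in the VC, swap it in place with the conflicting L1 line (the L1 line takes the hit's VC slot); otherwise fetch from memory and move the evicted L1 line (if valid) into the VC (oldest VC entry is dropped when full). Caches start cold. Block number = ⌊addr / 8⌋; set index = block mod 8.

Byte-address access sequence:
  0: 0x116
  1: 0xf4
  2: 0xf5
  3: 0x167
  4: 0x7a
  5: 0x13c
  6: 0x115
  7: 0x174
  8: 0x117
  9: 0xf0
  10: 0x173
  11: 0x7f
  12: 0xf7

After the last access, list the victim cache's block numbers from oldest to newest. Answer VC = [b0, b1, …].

#0 0x116→b34/s2 MISS; vc=[]
#1 0xf4→b30/s6 MISS; vc=[]
#2 0xf5→b30/s6 L1-HIT; vc=[]
#3 0x167→b44/s4 MISS; vc=[]
#4 0x7a→b15/s7 MISS; vc=[]
#5 0x13c→b39/s7 MISS; vc=[15]
#6 0x115→b34/s2 L1-HIT; vc=[15]
#7 0x174→b46/s6 MISS; vc=[15,30]
#8 0x117→b34/s2 L1-HIT; vc=[15,30]
#9 0xf0→b30/s6 VC-HIT; vc=[15,46]
#10 0x173→b46/s6 VC-HIT; vc=[15,30]
#11 0x7f→b15/s7 VC-HIT; vc=[39,30]
#12 0xf7→b30/s6 VC-HIT; vc=[39,46]

VC = [39, 46]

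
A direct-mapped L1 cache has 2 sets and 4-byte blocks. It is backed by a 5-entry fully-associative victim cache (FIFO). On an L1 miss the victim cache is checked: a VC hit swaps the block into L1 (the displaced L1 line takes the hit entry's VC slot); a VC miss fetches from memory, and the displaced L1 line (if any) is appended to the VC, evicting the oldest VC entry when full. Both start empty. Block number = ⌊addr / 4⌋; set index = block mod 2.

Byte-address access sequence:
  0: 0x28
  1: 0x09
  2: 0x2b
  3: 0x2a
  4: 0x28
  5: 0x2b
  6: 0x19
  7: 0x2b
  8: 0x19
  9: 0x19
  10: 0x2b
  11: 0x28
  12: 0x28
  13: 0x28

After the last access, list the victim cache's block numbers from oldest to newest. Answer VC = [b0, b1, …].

0: 0x28 (blk 10, set 0) → MISS  vc=[]
1: 0x9 (blk 2, set 0) → MISS  vc=[10]
2: 0x2b (blk 10, set 0) → VC-HIT  vc=[2]
3: 0x2a (blk 10, set 0) → L1-HIT  vc=[2]
4: 0x28 (blk 10, set 0) → L1-HIT  vc=[2]
5: 0x2b (blk 10, set 0) → L1-HIT  vc=[2]
6: 0x19 (blk 6, set 0) → MISS  vc=[2, 10]
7: 0x2b (blk 10, set 0) → VC-HIT  vc=[2, 6]
8: 0x19 (blk 6, set 0) → VC-HIT  vc=[2, 10]
9: 0x19 (blk 6, set 0) → L1-HIT  vc=[2, 10]
10: 0x2b (blk 10, set 0) → VC-HIT  vc=[2, 6]
11: 0x28 (blk 10, set 0) → L1-HIT  vc=[2, 6]
12: 0x28 (blk 10, set 0) → L1-HIT  vc=[2, 6]
13: 0x28 (blk 10, set 0) → L1-HIT  vc=[2, 6]

VC = [2, 6]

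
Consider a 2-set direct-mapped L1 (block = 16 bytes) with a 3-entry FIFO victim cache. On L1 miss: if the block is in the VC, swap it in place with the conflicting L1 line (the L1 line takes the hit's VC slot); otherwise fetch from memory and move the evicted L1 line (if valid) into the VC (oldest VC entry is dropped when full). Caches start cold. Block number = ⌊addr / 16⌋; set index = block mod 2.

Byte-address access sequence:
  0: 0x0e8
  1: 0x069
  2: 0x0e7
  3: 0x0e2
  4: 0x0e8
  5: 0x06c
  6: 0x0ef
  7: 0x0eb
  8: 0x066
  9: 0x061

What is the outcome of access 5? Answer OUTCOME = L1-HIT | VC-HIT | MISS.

OUTCOME = VC-HIT

#0 0xe8→b14/s0 MISS; vc=[]
#1 0x69→b6/s0 MISS; vc=[14]
#2 0xe7→b14/s0 VC-HIT; vc=[6]
#3 0xe2→b14/s0 L1-HIT; vc=[6]
#4 0xe8→b14/s0 L1-HIT; vc=[6]
#5 0x6c→b6/s0 VC-HIT; vc=[14]
#6 0xef→b14/s0 VC-HIT; vc=[6]
#7 0xeb→b14/s0 L1-HIT; vc=[6]
#8 0x66→b6/s0 VC-HIT; vc=[14]
#9 0x61→b6/s0 L1-HIT; vc=[14]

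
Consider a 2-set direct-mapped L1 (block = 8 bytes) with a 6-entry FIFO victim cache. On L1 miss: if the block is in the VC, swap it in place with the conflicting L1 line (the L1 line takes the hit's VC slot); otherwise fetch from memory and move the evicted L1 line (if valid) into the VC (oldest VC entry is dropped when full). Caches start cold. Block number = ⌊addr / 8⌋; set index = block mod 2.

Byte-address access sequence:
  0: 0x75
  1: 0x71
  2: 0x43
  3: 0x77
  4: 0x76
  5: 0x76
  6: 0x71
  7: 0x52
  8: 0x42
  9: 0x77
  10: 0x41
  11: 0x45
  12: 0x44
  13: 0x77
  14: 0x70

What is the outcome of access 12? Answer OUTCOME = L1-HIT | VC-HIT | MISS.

0: 0x75 (blk 14, set 0) → MISS  vc=[]
1: 0x71 (blk 14, set 0) → L1-HIT  vc=[]
2: 0x43 (blk 8, set 0) → MISS  vc=[14]
3: 0x77 (blk 14, set 0) → VC-HIT  vc=[8]
4: 0x76 (blk 14, set 0) → L1-HIT  vc=[8]
5: 0x76 (blk 14, set 0) → L1-HIT  vc=[8]
6: 0x71 (blk 14, set 0) → L1-HIT  vc=[8]
7: 0x52 (blk 10, set 0) → MISS  vc=[8, 14]
8: 0x42 (blk 8, set 0) → VC-HIT  vc=[10, 14]
9: 0x77 (blk 14, set 0) → VC-HIT  vc=[10, 8]
10: 0x41 (blk 8, set 0) → VC-HIT  vc=[10, 14]
11: 0x45 (blk 8, set 0) → L1-HIT  vc=[10, 14]
12: 0x44 (blk 8, set 0) → L1-HIT  vc=[10, 14]
13: 0x77 (blk 14, set 0) → VC-HIT  vc=[10, 8]
14: 0x70 (blk 14, set 0) → L1-HIT  vc=[10, 8]

OUTCOME = L1-HIT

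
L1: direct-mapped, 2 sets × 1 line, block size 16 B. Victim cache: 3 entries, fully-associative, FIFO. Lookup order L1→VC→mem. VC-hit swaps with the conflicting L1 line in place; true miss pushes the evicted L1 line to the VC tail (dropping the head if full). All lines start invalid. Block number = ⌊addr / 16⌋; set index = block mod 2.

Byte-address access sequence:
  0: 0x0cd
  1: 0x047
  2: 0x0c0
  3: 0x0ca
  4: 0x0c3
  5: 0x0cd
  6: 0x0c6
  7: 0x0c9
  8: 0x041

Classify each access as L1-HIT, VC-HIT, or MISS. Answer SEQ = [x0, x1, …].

0: 0xcd (blk 12, set 0) → MISS  vc=[]
1: 0x47 (blk 4, set 0) → MISS  vc=[12]
2: 0xc0 (blk 12, set 0) → VC-HIT  vc=[4]
3: 0xca (blk 12, set 0) → L1-HIT  vc=[4]
4: 0xc3 (blk 12, set 0) → L1-HIT  vc=[4]
5: 0xcd (blk 12, set 0) → L1-HIT  vc=[4]
6: 0xc6 (blk 12, set 0) → L1-HIT  vc=[4]
7: 0xc9 (blk 12, set 0) → L1-HIT  vc=[4]
8: 0x41 (blk 4, set 0) → VC-HIT  vc=[12]

SEQ = [MISS, MISS, VC-HIT, L1-HIT, L1-HIT, L1-HIT, L1-HIT, L1-HIT, VC-HIT]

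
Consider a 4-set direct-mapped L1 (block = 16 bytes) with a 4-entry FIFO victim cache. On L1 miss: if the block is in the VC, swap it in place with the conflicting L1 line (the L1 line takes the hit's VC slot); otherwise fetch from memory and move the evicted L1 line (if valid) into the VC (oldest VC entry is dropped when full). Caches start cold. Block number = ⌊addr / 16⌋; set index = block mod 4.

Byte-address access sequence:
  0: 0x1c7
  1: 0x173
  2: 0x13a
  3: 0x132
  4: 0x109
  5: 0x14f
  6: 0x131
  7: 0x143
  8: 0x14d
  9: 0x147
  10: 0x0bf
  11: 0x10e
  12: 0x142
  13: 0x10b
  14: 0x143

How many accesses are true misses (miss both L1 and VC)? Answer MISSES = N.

#0 0x1c7→b28/s0 MISS; vc=[]
#1 0x173→b23/s3 MISS; vc=[]
#2 0x13a→b19/s3 MISS; vc=[23]
#3 0x132→b19/s3 L1-HIT; vc=[23]
#4 0x109→b16/s0 MISS; vc=[23,28]
#5 0x14f→b20/s0 MISS; vc=[23,28,16]
#6 0x131→b19/s3 L1-HIT; vc=[23,28,16]
#7 0x143→b20/s0 L1-HIT; vc=[23,28,16]
#8 0x14d→b20/s0 L1-HIT; vc=[23,28,16]
#9 0x147→b20/s0 L1-HIT; vc=[23,28,16]
#10 0xbf→b11/s3 MISS; vc=[23,28,16,19]
#11 0x10e→b16/s0 VC-HIT; vc=[23,28,20,19]
#12 0x142→b20/s0 VC-HIT; vc=[23,28,16,19]
#13 0x10b→b16/s0 VC-HIT; vc=[23,28,20,19]
#14 0x143→b20/s0 VC-HIT; vc=[23,28,16,19]

MISSES = 6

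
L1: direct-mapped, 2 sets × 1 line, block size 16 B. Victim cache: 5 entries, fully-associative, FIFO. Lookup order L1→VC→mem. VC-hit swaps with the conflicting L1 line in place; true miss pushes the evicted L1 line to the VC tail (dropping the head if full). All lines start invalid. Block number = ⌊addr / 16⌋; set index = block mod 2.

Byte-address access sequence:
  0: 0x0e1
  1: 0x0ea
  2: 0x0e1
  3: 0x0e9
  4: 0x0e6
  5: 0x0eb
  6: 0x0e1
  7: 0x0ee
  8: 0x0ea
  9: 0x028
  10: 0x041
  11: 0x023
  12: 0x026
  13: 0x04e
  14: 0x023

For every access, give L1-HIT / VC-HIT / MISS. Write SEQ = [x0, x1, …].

SEQ = [MISS, L1-HIT, L1-HIT, L1-HIT, L1-HIT, L1-HIT, L1-HIT, L1-HIT, L1-HIT, MISS, MISS, VC-HIT, L1-HIT, VC-HIT, VC-HIT]

#0 0xe1→b14/s0 MISS; vc=[]
#1 0xea→b14/s0 L1-HIT; vc=[]
#2 0xe1→b14/s0 L1-HIT; vc=[]
#3 0xe9→b14/s0 L1-HIT; vc=[]
#4 0xe6→b14/s0 L1-HIT; vc=[]
#5 0xeb→b14/s0 L1-HIT; vc=[]
#6 0xe1→b14/s0 L1-HIT; vc=[]
#7 0xee→b14/s0 L1-HIT; vc=[]
#8 0xea→b14/s0 L1-HIT; vc=[]
#9 0x28→b2/s0 MISS; vc=[14]
#10 0x41→b4/s0 MISS; vc=[14,2]
#11 0x23→b2/s0 VC-HIT; vc=[14,4]
#12 0x26→b2/s0 L1-HIT; vc=[14,4]
#13 0x4e→b4/s0 VC-HIT; vc=[14,2]
#14 0x23→b2/s0 VC-HIT; vc=[14,4]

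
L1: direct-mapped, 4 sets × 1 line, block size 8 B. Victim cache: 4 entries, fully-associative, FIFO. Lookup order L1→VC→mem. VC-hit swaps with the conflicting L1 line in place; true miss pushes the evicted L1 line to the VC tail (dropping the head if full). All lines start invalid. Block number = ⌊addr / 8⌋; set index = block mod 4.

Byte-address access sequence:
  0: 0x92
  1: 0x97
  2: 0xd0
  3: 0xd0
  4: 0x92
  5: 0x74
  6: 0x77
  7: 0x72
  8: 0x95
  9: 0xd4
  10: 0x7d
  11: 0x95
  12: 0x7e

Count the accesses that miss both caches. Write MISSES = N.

  [0] addr=0x92 blk=18 s=2: MISS | VC []
  [1] addr=0x97 blk=18 s=2: L1-HIT | VC []
  [2] addr=0xd0 blk=26 s=2: MISS | VC [18]
  [3] addr=0xd0 blk=26 s=2: L1-HIT | VC [18]
  [4] addr=0x92 blk=18 s=2: VC-HIT | VC [26]
  [5] addr=0x74 blk=14 s=2: MISS | VC [26, 18]
  [6] addr=0x77 blk=14 s=2: L1-HIT | VC [26, 18]
  [7] addr=0x72 blk=14 s=2: L1-HIT | VC [26, 18]
  [8] addr=0x95 blk=18 s=2: VC-HIT | VC [26, 14]
  [9] addr=0xd4 blk=26 s=2: VC-HIT | VC [18, 14]
  [10] addr=0x7d blk=15 s=3: MISS | VC [18, 14]
  [11] addr=0x95 blk=18 s=2: VC-HIT | VC [26, 14]
  [12] addr=0x7e blk=15 s=3: L1-HIT | VC [26, 14]

MISSES = 4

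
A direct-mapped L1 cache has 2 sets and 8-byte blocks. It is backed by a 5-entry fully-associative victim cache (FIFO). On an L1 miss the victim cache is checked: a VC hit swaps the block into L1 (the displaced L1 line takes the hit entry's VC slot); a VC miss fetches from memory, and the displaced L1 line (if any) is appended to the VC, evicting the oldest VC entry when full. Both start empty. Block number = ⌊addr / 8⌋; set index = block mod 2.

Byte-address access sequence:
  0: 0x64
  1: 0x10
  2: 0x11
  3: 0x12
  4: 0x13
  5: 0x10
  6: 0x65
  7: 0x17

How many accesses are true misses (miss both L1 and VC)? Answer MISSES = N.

#0 0x64→b12/s0 MISS; vc=[]
#1 0x10→b2/s0 MISS; vc=[12]
#2 0x11→b2/s0 L1-HIT; vc=[12]
#3 0x12→b2/s0 L1-HIT; vc=[12]
#4 0x13→b2/s0 L1-HIT; vc=[12]
#5 0x10→b2/s0 L1-HIT; vc=[12]
#6 0x65→b12/s0 VC-HIT; vc=[2]
#7 0x17→b2/s0 VC-HIT; vc=[12]

MISSES = 2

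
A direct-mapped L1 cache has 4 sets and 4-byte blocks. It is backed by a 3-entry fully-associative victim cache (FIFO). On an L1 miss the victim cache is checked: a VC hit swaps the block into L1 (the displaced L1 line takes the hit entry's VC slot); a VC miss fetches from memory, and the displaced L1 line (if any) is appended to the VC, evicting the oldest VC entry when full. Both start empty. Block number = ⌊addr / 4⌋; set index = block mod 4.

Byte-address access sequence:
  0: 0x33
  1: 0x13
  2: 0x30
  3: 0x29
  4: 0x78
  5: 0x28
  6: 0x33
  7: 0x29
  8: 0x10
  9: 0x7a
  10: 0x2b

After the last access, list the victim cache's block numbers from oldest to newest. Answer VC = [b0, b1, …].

VC = [12, 30]

  [0] addr=0x33 blk=12 s=0: MISS | VC []
  [1] addr=0x13 blk=4 s=0: MISS | VC [12]
  [2] addr=0x30 blk=12 s=0: VC-HIT | VC [4]
  [3] addr=0x29 blk=10 s=2: MISS | VC [4]
  [4] addr=0x78 blk=30 s=2: MISS | VC [4, 10]
  [5] addr=0x28 blk=10 s=2: VC-HIT | VC [4, 30]
  [6] addr=0x33 blk=12 s=0: L1-HIT | VC [4, 30]
  [7] addr=0x29 blk=10 s=2: L1-HIT | VC [4, 30]
  [8] addr=0x10 blk=4 s=0: VC-HIT | VC [12, 30]
  [9] addr=0x7a blk=30 s=2: VC-HIT | VC [12, 10]
  [10] addr=0x2b blk=10 s=2: VC-HIT | VC [12, 30]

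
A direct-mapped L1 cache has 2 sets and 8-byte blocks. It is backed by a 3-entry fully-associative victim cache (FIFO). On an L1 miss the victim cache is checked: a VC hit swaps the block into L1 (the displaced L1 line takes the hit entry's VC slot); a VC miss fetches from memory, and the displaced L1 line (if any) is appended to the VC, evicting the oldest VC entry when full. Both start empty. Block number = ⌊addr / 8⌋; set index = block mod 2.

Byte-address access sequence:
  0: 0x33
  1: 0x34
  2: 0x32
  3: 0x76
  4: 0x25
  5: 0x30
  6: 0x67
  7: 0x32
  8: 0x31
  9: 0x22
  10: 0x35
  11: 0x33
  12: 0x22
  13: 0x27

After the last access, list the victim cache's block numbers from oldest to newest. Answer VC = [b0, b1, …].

VC = [6, 14, 12]

#0 0x33→b6/s0 MISS; vc=[]
#1 0x34→b6/s0 L1-HIT; vc=[]
#2 0x32→b6/s0 L1-HIT; vc=[]
#3 0x76→b14/s0 MISS; vc=[6]
#4 0x25→b4/s0 MISS; vc=[6,14]
#5 0x30→b6/s0 VC-HIT; vc=[4,14]
#6 0x67→b12/s0 MISS; vc=[4,14,6]
#7 0x32→b6/s0 VC-HIT; vc=[4,14,12]
#8 0x31→b6/s0 L1-HIT; vc=[4,14,12]
#9 0x22→b4/s0 VC-HIT; vc=[6,14,12]
#10 0x35→b6/s0 VC-HIT; vc=[4,14,12]
#11 0x33→b6/s0 L1-HIT; vc=[4,14,12]
#12 0x22→b4/s0 VC-HIT; vc=[6,14,12]
#13 0x27→b4/s0 L1-HIT; vc=[6,14,12]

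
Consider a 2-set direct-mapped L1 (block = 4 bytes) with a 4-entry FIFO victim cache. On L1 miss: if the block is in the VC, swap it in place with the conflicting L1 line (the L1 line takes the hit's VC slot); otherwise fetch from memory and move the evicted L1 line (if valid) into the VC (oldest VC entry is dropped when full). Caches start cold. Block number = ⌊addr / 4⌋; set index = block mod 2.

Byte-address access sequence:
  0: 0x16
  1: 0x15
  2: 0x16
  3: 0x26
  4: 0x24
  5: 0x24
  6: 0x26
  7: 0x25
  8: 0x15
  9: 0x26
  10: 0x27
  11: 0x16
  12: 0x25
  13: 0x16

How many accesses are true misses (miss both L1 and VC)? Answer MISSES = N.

MISSES = 2

  [0] addr=0x16 blk=5 s=1: MISS | VC []
  [1] addr=0x15 blk=5 s=1: L1-HIT | VC []
  [2] addr=0x16 blk=5 s=1: L1-HIT | VC []
  [3] addr=0x26 blk=9 s=1: MISS | VC [5]
  [4] addr=0x24 blk=9 s=1: L1-HIT | VC [5]
  [5] addr=0x24 blk=9 s=1: L1-HIT | VC [5]
  [6] addr=0x26 blk=9 s=1: L1-HIT | VC [5]
  [7] addr=0x25 blk=9 s=1: L1-HIT | VC [5]
  [8] addr=0x15 blk=5 s=1: VC-HIT | VC [9]
  [9] addr=0x26 blk=9 s=1: VC-HIT | VC [5]
  [10] addr=0x27 blk=9 s=1: L1-HIT | VC [5]
  [11] addr=0x16 blk=5 s=1: VC-HIT | VC [9]
  [12] addr=0x25 blk=9 s=1: VC-HIT | VC [5]
  [13] addr=0x16 blk=5 s=1: VC-HIT | VC [9]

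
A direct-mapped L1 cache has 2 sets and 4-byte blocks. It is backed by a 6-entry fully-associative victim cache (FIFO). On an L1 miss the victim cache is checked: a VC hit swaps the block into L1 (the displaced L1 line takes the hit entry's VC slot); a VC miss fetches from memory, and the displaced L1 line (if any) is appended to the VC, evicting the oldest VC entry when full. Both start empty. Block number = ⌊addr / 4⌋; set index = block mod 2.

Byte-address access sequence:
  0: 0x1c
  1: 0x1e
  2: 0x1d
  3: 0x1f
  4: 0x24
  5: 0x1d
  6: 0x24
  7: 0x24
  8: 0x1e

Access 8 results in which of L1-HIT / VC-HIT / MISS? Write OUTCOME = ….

OUTCOME = VC-HIT

0: 0x1c (blk 7, set 1) → MISS  vc=[]
1: 0x1e (blk 7, set 1) → L1-HIT  vc=[]
2: 0x1d (blk 7, set 1) → L1-HIT  vc=[]
3: 0x1f (blk 7, set 1) → L1-HIT  vc=[]
4: 0x24 (blk 9, set 1) → MISS  vc=[7]
5: 0x1d (blk 7, set 1) → VC-HIT  vc=[9]
6: 0x24 (blk 9, set 1) → VC-HIT  vc=[7]
7: 0x24 (blk 9, set 1) → L1-HIT  vc=[7]
8: 0x1e (blk 7, set 1) → VC-HIT  vc=[9]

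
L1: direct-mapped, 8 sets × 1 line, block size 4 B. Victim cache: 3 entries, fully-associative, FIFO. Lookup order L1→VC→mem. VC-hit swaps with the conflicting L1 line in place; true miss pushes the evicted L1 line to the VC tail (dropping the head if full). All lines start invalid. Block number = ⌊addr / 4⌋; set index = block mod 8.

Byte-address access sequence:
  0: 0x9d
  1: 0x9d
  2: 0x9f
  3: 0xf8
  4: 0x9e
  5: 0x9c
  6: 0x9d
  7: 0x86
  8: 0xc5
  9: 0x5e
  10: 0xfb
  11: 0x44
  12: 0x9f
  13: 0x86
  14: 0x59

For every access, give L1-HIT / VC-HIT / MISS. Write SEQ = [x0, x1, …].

SEQ = [MISS, L1-HIT, L1-HIT, MISS, L1-HIT, L1-HIT, L1-HIT, MISS, MISS, MISS, L1-HIT, MISS, VC-HIT, VC-HIT, MISS]

#0 0x9d→b39/s7 MISS; vc=[]
#1 0x9d→b39/s7 L1-HIT; vc=[]
#2 0x9f→b39/s7 L1-HIT; vc=[]
#3 0xf8→b62/s6 MISS; vc=[]
#4 0x9e→b39/s7 L1-HIT; vc=[]
#5 0x9c→b39/s7 L1-HIT; vc=[]
#6 0x9d→b39/s7 L1-HIT; vc=[]
#7 0x86→b33/s1 MISS; vc=[]
#8 0xc5→b49/s1 MISS; vc=[33]
#9 0x5e→b23/s7 MISS; vc=[33,39]
#10 0xfb→b62/s6 L1-HIT; vc=[33,39]
#11 0x44→b17/s1 MISS; vc=[33,39,49]
#12 0x9f→b39/s7 VC-HIT; vc=[33,23,49]
#13 0x86→b33/s1 VC-HIT; vc=[17,23,49]
#14 0x59→b22/s6 MISS; vc=[23,49,62]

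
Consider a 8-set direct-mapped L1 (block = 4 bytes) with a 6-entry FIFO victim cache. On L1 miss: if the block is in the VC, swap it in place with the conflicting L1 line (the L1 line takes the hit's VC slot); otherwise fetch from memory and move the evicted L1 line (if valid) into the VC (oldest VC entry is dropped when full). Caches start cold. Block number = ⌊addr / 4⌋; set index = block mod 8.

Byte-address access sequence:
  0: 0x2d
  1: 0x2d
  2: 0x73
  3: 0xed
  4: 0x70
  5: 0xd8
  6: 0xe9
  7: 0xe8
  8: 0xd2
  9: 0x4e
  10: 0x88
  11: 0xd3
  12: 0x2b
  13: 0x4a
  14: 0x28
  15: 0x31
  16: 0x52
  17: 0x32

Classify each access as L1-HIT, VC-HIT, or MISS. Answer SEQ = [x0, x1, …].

#0 0x2d→b11/s3 MISS; vc=[]
#1 0x2d→b11/s3 L1-HIT; vc=[]
#2 0x73→b28/s4 MISS; vc=[]
#3 0xed→b59/s3 MISS; vc=[11]
#4 0x70→b28/s4 L1-HIT; vc=[11]
#5 0xd8→b54/s6 MISS; vc=[11]
#6 0xe9→b58/s2 MISS; vc=[11]
#7 0xe8→b58/s2 L1-HIT; vc=[11]
#8 0xd2→b52/s4 MISS; vc=[11,28]
#9 0x4e→b19/s3 MISS; vc=[11,28,59]
#10 0x88→b34/s2 MISS; vc=[11,28,59,58]
#11 0xd3→b52/s4 L1-HIT; vc=[11,28,59,58]
#12 0x2b→b10/s2 MISS; vc=[11,28,59,58,34]
#13 0x4a→b18/s2 MISS; vc=[11,28,59,58,34,10]
#14 0x28→b10/s2 VC-HIT; vc=[11,28,59,58,34,18]
#15 0x31→b12/s4 MISS; vc=[28,59,58,34,18,52]
#16 0x52→b20/s4 MISS; vc=[59,58,34,18,52,12]
#17 0x32→b12/s4 VC-HIT; vc=[59,58,34,18,52,20]

SEQ = [MISS, L1-HIT, MISS, MISS, L1-HIT, MISS, MISS, L1-HIT, MISS, MISS, MISS, L1-HIT, MISS, MISS, VC-HIT, MISS, MISS, VC-HIT]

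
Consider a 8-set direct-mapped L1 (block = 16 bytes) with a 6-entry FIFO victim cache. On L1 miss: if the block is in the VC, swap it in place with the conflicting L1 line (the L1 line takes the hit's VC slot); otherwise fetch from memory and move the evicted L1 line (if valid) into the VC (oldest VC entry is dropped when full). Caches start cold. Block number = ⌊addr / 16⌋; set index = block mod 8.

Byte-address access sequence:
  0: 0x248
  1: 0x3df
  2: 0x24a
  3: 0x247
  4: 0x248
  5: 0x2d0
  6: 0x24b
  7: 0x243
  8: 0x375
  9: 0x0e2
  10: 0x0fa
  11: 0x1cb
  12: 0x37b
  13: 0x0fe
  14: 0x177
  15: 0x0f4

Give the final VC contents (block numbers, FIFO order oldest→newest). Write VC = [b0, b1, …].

#0 0x248→b36/s4 MISS; vc=[]
#1 0x3df→b61/s5 MISS; vc=[]
#2 0x24a→b36/s4 L1-HIT; vc=[]
#3 0x247→b36/s4 L1-HIT; vc=[]
#4 0x248→b36/s4 L1-HIT; vc=[]
#5 0x2d0→b45/s5 MISS; vc=[61]
#6 0x24b→b36/s4 L1-HIT; vc=[61]
#7 0x243→b36/s4 L1-HIT; vc=[61]
#8 0x375→b55/s7 MISS; vc=[61]
#9 0xe2→b14/s6 MISS; vc=[61]
#10 0xfa→b15/s7 MISS; vc=[61,55]
#11 0x1cb→b28/s4 MISS; vc=[61,55,36]
#12 0x37b→b55/s7 VC-HIT; vc=[61,15,36]
#13 0xfe→b15/s7 VC-HIT; vc=[61,55,36]
#14 0x177→b23/s7 MISS; vc=[61,55,36,15]
#15 0xf4→b15/s7 VC-HIT; vc=[61,55,36,23]

VC = [61, 55, 36, 23]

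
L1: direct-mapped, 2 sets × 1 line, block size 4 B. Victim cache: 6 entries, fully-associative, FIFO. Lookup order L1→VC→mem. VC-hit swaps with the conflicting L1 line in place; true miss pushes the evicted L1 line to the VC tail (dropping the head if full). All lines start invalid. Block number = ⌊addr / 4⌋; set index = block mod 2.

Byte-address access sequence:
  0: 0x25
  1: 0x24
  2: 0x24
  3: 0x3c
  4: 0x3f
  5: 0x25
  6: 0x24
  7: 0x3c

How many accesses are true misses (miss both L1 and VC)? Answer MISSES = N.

0: 0x25 (blk 9, set 1) → MISS  vc=[]
1: 0x24 (blk 9, set 1) → L1-HIT  vc=[]
2: 0x24 (blk 9, set 1) → L1-HIT  vc=[]
3: 0x3c (blk 15, set 1) → MISS  vc=[9]
4: 0x3f (blk 15, set 1) → L1-HIT  vc=[9]
5: 0x25 (blk 9, set 1) → VC-HIT  vc=[15]
6: 0x24 (blk 9, set 1) → L1-HIT  vc=[15]
7: 0x3c (blk 15, set 1) → VC-HIT  vc=[9]

MISSES = 2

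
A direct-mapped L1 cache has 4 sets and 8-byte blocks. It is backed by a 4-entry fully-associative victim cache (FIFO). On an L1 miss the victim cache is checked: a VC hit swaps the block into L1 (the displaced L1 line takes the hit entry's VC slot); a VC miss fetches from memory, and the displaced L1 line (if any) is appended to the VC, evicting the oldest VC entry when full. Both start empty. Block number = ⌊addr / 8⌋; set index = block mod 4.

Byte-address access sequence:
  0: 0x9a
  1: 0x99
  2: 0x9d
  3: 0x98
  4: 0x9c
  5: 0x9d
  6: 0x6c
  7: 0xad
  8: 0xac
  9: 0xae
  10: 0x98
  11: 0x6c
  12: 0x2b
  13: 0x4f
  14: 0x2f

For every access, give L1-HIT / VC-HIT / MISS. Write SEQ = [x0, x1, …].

  [0] addr=0x9a blk=19 s=3: MISS | VC []
  [1] addr=0x99 blk=19 s=3: L1-HIT | VC []
  [2] addr=0x9d blk=19 s=3: L1-HIT | VC []
  [3] addr=0x98 blk=19 s=3: L1-HIT | VC []
  [4] addr=0x9c blk=19 s=3: L1-HIT | VC []
  [5] addr=0x9d blk=19 s=3: L1-HIT | VC []
  [6] addr=0x6c blk=13 s=1: MISS | VC []
  [7] addr=0xad blk=21 s=1: MISS | VC [13]
  [8] addr=0xac blk=21 s=1: L1-HIT | VC [13]
  [9] addr=0xae blk=21 s=1: L1-HIT | VC [13]
  [10] addr=0x98 blk=19 s=3: L1-HIT | VC [13]
  [11] addr=0x6c blk=13 s=1: VC-HIT | VC [21]
  [12] addr=0x2b blk=5 s=1: MISS | VC [21, 13]
  [13] addr=0x4f blk=9 s=1: MISS | VC [21, 13, 5]
  [14] addr=0x2f blk=5 s=1: VC-HIT | VC [21, 13, 9]

SEQ = [MISS, L1-HIT, L1-HIT, L1-HIT, L1-HIT, L1-HIT, MISS, MISS, L1-HIT, L1-HIT, L1-HIT, VC-HIT, MISS, MISS, VC-HIT]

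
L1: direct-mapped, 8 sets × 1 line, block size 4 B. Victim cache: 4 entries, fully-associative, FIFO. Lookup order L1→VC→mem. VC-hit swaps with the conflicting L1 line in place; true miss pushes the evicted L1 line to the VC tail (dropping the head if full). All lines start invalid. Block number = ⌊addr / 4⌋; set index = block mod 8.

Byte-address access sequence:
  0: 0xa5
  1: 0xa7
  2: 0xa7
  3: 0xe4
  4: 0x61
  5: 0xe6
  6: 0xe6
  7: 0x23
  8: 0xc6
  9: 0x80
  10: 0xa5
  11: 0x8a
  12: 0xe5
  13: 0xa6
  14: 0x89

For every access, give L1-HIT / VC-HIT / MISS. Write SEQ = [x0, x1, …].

  [0] addr=0xa5 blk=41 s=1: MISS | VC []
  [1] addr=0xa7 blk=41 s=1: L1-HIT | VC []
  [2] addr=0xa7 blk=41 s=1: L1-HIT | VC []
  [3] addr=0xe4 blk=57 s=1: MISS | VC [41]
  [4] addr=0x61 blk=24 s=0: MISS | VC [41]
  [5] addr=0xe6 blk=57 s=1: L1-HIT | VC [41]
  [6] addr=0xe6 blk=57 s=1: L1-HIT | VC [41]
  [7] addr=0x23 blk=8 s=0: MISS | VC [41, 24]
  [8] addr=0xc6 blk=49 s=1: MISS | VC [41, 24, 57]
  [9] addr=0x80 blk=32 s=0: MISS | VC [41, 24, 57, 8]
  [10] addr=0xa5 blk=41 s=1: VC-HIT | VC [49, 24, 57, 8]
  [11] addr=0x8a blk=34 s=2: MISS | VC [49, 24, 57, 8]
  [12] addr=0xe5 blk=57 s=1: VC-HIT | VC [49, 24, 41, 8]
  [13] addr=0xa6 blk=41 s=1: VC-HIT | VC [49, 24, 57, 8]
  [14] addr=0x89 blk=34 s=2: L1-HIT | VC [49, 24, 57, 8]

SEQ = [MISS, L1-HIT, L1-HIT, MISS, MISS, L1-HIT, L1-HIT, MISS, MISS, MISS, VC-HIT, MISS, VC-HIT, VC-HIT, L1-HIT]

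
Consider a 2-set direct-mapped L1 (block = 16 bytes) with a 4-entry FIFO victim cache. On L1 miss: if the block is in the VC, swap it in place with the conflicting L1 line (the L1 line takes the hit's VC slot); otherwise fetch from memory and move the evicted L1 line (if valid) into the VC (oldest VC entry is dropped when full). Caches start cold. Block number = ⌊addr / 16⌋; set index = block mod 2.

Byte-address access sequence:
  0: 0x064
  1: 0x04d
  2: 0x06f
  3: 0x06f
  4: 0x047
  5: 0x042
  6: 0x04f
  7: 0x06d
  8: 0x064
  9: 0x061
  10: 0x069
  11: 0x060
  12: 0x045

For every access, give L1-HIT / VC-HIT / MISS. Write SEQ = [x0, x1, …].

SEQ = [MISS, MISS, VC-HIT, L1-HIT, VC-HIT, L1-HIT, L1-HIT, VC-HIT, L1-HIT, L1-HIT, L1-HIT, L1-HIT, VC-HIT]

  [0] addr=0x64 blk=6 s=0: MISS | VC []
  [1] addr=0x4d blk=4 s=0: MISS | VC [6]
  [2] addr=0x6f blk=6 s=0: VC-HIT | VC [4]
  [3] addr=0x6f blk=6 s=0: L1-HIT | VC [4]
  [4] addr=0x47 blk=4 s=0: VC-HIT | VC [6]
  [5] addr=0x42 blk=4 s=0: L1-HIT | VC [6]
  [6] addr=0x4f blk=4 s=0: L1-HIT | VC [6]
  [7] addr=0x6d blk=6 s=0: VC-HIT | VC [4]
  [8] addr=0x64 blk=6 s=0: L1-HIT | VC [4]
  [9] addr=0x61 blk=6 s=0: L1-HIT | VC [4]
  [10] addr=0x69 blk=6 s=0: L1-HIT | VC [4]
  [11] addr=0x60 blk=6 s=0: L1-HIT | VC [4]
  [12] addr=0x45 blk=4 s=0: VC-HIT | VC [6]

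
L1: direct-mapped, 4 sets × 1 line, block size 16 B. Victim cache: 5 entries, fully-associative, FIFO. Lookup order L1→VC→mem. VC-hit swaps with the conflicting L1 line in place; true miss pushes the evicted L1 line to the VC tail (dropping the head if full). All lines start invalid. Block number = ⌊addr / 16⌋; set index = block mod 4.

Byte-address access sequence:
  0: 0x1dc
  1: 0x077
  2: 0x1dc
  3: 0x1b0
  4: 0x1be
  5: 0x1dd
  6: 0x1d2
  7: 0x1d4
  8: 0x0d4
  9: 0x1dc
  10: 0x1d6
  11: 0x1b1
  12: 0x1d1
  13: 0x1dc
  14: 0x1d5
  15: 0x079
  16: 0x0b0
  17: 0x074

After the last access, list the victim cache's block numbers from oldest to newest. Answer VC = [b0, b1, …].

VC = [27, 13, 11]

0: 0x1dc (blk 29, set 1) → MISS  vc=[]
1: 0x77 (blk 7, set 3) → MISS  vc=[]
2: 0x1dc (blk 29, set 1) → L1-HIT  vc=[]
3: 0x1b0 (blk 27, set 3) → MISS  vc=[7]
4: 0x1be (blk 27, set 3) → L1-HIT  vc=[7]
5: 0x1dd (blk 29, set 1) → L1-HIT  vc=[7]
6: 0x1d2 (blk 29, set 1) → L1-HIT  vc=[7]
7: 0x1d4 (blk 29, set 1) → L1-HIT  vc=[7]
8: 0xd4 (blk 13, set 1) → MISS  vc=[7, 29]
9: 0x1dc (blk 29, set 1) → VC-HIT  vc=[7, 13]
10: 0x1d6 (blk 29, set 1) → L1-HIT  vc=[7, 13]
11: 0x1b1 (blk 27, set 3) → L1-HIT  vc=[7, 13]
12: 0x1d1 (blk 29, set 1) → L1-HIT  vc=[7, 13]
13: 0x1dc (blk 29, set 1) → L1-HIT  vc=[7, 13]
14: 0x1d5 (blk 29, set 1) → L1-HIT  vc=[7, 13]
15: 0x79 (blk 7, set 3) → VC-HIT  vc=[27, 13]
16: 0xb0 (blk 11, set 3) → MISS  vc=[27, 13, 7]
17: 0x74 (blk 7, set 3) → VC-HIT  vc=[27, 13, 11]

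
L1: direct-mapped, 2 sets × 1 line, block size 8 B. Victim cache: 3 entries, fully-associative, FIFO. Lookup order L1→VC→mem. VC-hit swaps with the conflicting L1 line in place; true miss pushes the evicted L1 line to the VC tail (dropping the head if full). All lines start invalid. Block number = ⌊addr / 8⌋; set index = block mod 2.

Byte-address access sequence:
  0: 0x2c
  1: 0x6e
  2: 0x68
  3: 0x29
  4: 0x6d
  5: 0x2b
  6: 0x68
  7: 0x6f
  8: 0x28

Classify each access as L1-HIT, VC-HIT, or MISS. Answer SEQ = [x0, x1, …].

SEQ = [MISS, MISS, L1-HIT, VC-HIT, VC-HIT, VC-HIT, VC-HIT, L1-HIT, VC-HIT]

#0 0x2c→b5/s1 MISS; vc=[]
#1 0x6e→b13/s1 MISS; vc=[5]
#2 0x68→b13/s1 L1-HIT; vc=[5]
#3 0x29→b5/s1 VC-HIT; vc=[13]
#4 0x6d→b13/s1 VC-HIT; vc=[5]
#5 0x2b→b5/s1 VC-HIT; vc=[13]
#6 0x68→b13/s1 VC-HIT; vc=[5]
#7 0x6f→b13/s1 L1-HIT; vc=[5]
#8 0x28→b5/s1 VC-HIT; vc=[13]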